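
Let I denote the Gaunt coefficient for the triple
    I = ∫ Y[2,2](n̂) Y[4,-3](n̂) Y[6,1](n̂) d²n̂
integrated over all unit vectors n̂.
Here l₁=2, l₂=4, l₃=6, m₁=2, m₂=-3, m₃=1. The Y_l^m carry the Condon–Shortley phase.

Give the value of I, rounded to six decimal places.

Rules hold: Σm=0, L=12 even, 2≤6≤6.
N = 5·9·13 = 585
Δ = 0!·4!·8!/13! = 1/6435
Racah Σ t=0..0: t=0:+1/2304 = 1/2304
⇒ 3j(2 4 6; 0 0 0)² = 5/143, sgn +1
Racah Σ t=0..0: t=0:+1/120960 = 1/120960
⇒ 3j(2 4 6; 2 -3 1)² = 1/1287, sgn -1
4πI² = N·(3j₀)²·(3jₘ)² = 25/1573
I = -1·√(0.0158932/4π) = -0.03556319

-0.035563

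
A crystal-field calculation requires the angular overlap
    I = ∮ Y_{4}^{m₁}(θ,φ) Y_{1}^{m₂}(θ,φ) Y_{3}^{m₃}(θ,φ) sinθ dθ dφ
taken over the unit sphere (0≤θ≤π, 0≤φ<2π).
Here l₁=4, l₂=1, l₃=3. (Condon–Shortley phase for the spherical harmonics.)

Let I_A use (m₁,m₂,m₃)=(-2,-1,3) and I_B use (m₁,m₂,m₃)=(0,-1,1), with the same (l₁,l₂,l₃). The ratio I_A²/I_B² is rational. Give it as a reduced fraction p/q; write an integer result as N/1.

l's match ⇒ only the (l;m) 3-j factors differ between A and B.
A: triangle coeff Δ(4,1,3) = 1/252; Σ_t [0,0]: t=0:+1/1440 = 1/1440; (3j)²=1/252 [(4 1 3; -2 -1 3)], sign=+1
B: triangle coeff Δ(4,1,3) = 1/252; Σ_t [0,0]: t=0:+1/96 = 1/96; (3j)²=1/42 [(4 1 3; 0 -1 1)], sign=+1
I_A²/I_B² = (1/252)/(1/42) = 1/6

1/6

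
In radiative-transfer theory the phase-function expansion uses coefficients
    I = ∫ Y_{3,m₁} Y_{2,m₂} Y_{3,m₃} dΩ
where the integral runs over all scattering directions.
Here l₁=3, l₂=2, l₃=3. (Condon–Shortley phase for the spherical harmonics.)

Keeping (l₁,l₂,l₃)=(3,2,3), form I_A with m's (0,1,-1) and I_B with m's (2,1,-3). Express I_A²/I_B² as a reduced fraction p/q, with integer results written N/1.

Same 3,2,3: normalisation and zero-m 3j drop out of the ratio.
A: Δ: 2! 4! 2! / 9! → 1/3780; sum: t=1:−1/8 t=2:+1/12 = -1/24; 3j²(3 2 3; 0 1 -1) = Δ·Π!·Σ² = 1/210  (sign -1)
B: Δ: 2! 4! 2! / 9! → 1/3780; sum: t=1:−1/48 = -1/48; 3j²(3 2 3; 2 1 -3) = Δ·Π!·Σ² = 5/84  (sign -1)
I_A²/I_B² = (1/210)/(5/84) = 2/25

2/25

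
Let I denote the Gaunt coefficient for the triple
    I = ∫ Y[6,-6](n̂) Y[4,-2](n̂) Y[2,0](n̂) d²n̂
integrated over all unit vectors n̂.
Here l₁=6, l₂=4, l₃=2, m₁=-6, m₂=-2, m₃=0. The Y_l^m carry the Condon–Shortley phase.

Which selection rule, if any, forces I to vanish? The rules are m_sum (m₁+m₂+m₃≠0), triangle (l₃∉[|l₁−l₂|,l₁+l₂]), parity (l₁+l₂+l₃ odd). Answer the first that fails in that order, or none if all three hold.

m₁+m₂+m₃ = -6 − 2 + 0 = -8  ✗
triangle: |6−4|=2 ≤ l₃=2 ≤ 6+4=10
parity: l₁+l₂+l₃ = 12 is even

m_sum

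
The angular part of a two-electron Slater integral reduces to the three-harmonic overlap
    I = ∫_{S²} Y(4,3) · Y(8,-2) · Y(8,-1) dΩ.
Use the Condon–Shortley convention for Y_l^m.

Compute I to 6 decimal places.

m-sum 0 ✓  L=20 even ✓  4≤8≤12 ✓
Π(2lᵢ+1) = 9×17×17 = 2601
triangle coeff Δ(4,8,8) = 1/185175900
Σ_t [0,4]: t=0:+1/557383680 t=1:−1/21772800 t=2:+1/8294400 t=3:−1/21772800 t=4:+1/557383680 = 1/30965760
(3j)²=36/4199 [(4 8 8; 0 0 0)], sign=+1
Σ_t [0,1]: t=0:+1/74649600 t=1:−1/87091200 = 1/522547200
(3j)²=2/4199 [(4 8 8; 3 -2 -1)], sign=-1
⇒ 4πI² = 648/61009
I = (-1)√(648/61009/(4π)) = -0.02907272

-0.029073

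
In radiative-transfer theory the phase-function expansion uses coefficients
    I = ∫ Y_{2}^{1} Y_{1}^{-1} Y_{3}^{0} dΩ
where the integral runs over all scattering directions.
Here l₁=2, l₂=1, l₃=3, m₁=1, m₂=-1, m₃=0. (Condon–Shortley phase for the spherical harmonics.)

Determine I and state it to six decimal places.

0.143048

Rules hold: Σm=0, L=6 even, 1≤3≤3.
N = 5·3·7 = 105
Δ = 0!·4!·2!/7! = 1/105
Racah Σ t=0..0: t=0:+1/4 = 1/4
⇒ 3j(2 1 3; 0 0 0)² = 3/35, sgn -1
Racah Σ t=0..0: t=0:+1/12 = 1/12
⇒ 3j(2 1 3; 1 -1 0)² = 1/35, sgn -1
4πI² = N·(3j₀)²·(3jₘ)² = 9/35
I = +1·√(0.257143/4π) = 0.14304817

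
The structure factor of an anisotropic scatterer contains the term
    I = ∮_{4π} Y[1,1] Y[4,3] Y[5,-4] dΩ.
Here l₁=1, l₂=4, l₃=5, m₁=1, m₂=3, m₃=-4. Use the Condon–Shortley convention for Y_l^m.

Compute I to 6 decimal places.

m-sum 0 ✓  L=10 even ✓  3≤5≤5 ✓
Π(2lᵢ+1) = 3×9×11 = 297
triangle coeff Δ(1,4,5) = 1/495
Σ_t [0,0]: t=0:+1/576 = 1/576
(3j)²=5/99 [(1 4 5; 0 0 0)], sign=-1
Σ_t [0,0]: t=0:+1/10080 = 1/10080
(3j)²=4/55 [(1 4 5; 1 3 -4)], sign=-1
⇒ 4πI² = 12/11
I = (+1)√(12/11/(4π)) = 0.29463840

0.294638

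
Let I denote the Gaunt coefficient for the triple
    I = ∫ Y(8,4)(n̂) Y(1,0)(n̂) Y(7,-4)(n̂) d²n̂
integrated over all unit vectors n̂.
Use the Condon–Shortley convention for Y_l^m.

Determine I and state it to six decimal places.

0.211986

Rules hold: Σm=0, L=16 even, 7≤7≤9.
N = 17·3·15 = 765
Δ = 2!·14!·0!/17! = 1/2040
Racah Σ t=1..1: t=1:−1/25401600 = -1/25401600
⇒ 3j(8 1 7; 0 0 0)² = 8/255, sgn +1
Racah Σ t=1..1: t=1:−1/239500800 = -1/239500800
⇒ 3j(8 1 7; 4 0 -4)² = 2/85, sgn +1
4πI² = N·(3j₀)²·(3jₘ)² = 48/85
I = +1·√(0.564706/4π) = 0.21198553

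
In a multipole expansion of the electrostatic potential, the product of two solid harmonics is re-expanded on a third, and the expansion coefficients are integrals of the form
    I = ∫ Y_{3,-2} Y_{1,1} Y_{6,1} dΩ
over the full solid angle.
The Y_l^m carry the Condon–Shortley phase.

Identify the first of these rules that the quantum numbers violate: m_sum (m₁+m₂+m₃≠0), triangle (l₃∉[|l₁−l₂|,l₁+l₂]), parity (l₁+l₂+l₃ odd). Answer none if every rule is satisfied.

m₁+m₂+m₃ = -2 + 1 + 1 = 0  ✓
triangle: |3−1|=2 ≤ l₃=6 ≤ 3+1=4  ✗
parity: l₁+l₂+l₃ = 10 is even

triangle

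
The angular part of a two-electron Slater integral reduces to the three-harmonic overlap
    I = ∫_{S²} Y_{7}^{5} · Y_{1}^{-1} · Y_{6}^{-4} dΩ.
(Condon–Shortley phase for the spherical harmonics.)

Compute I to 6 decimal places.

-0.284256

Rules hold: Σm=0, L=14 even, 6≤6≤8.
N = 15·3·13 = 585
Δ = 2!·12!·0!/15! = 1/1365
Racah Σ t=1..1: t=1:−1/518400 = -1/518400
⇒ 3j(7 1 6; 0 0 0)² = 7/195, sgn -1
Racah Σ t=0..0: t=0:+1/14515200 = 1/14515200
⇒ 3j(7 1 6; 5 -1 -4)² = 22/455, sgn +1
4πI² = N·(3j₀)²·(3jₘ)² = 66/65
I = -1·√(1.01538/4π) = -0.28425647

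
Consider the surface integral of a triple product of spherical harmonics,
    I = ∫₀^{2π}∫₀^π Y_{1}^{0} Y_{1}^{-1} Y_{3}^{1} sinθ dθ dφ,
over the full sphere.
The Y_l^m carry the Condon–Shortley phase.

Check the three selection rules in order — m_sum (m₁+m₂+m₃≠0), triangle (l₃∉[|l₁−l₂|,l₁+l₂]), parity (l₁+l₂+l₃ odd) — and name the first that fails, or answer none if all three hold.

triangle

azimuthal sum: 0 − 1 + 1 = 0  ✓
0 ≤ 3 ≤ 2 (triangle on l)  ✗
L = 1 + 1 + 3 = 5 (odd)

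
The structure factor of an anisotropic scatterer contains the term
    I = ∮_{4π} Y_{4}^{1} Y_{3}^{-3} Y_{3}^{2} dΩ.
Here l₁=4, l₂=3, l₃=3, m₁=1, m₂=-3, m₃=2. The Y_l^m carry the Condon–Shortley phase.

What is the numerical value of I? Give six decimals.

m-sum 0 ✓  L=10 even ✓  1≤3≤7 ✓
Π(2lᵢ+1) = 9×7×7 = 441
triangle coeff Δ(4,3,3) = 1/34650
Σ_t [1,3]: t=1:−1/72 t=2:+1/16 t=3:−1/72 = 5/144
(3j)²=2/77 [(4 3 3; 0 0 0)], sign=-1
Σ_t [0,0]: t=0:+1/288 = 1/288
(3j)²=5/231 [(4 3 3; 1 -3 2)], sign=-1
⇒ 4πI² = 30/121
I = (+1)√(30/121/(4π)) = 0.14046335

0.140463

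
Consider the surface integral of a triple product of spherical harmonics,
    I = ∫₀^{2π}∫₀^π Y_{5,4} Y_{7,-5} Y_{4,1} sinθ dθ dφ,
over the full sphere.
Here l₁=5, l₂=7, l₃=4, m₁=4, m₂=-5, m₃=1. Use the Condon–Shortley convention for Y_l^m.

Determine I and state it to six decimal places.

Checks pass: Σm=0; 16 even; l₃=4∈[2,12].
(2·5+1)(2·7+1)(2·4+1) = 1485
Δ: 8! 2! 6! / 17! → 1/6126120
sum: t=3:−1/69120 t=4:+1/20736 t=5:−1/69120 = 1/51840
3j²(5 7 4; 0 0 0) = Δ·Π!·Σ² = 280/21879  (sign +1)
sum: t=0:+1/1935360 t=1:−1/1209600 = -1/3225600
3j²(5 7 4; 4 -5 1) = Δ·Π!·Σ² = 243/61880  (sign +1)
combine: 4πI² = 1485·280/21879·243/61880 = 3645/48841
take √, sign +1: I = 0.07706400

0.077064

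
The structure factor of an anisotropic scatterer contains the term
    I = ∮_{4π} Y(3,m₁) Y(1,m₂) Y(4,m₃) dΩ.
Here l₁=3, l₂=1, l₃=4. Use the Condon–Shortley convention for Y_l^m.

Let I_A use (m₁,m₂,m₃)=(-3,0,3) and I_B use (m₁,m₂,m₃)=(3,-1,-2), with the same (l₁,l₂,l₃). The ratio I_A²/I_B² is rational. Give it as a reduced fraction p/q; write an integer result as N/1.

7/1

Same 3,1,4: normalisation and zero-m 3j drop out of the ratio.
A: Δ: 0! 6! 2! / 9! → 1/252; sum: t=0:+1/720 = 1/720; 3j²(3 1 4; -3 0 3) = Δ·Π!·Σ² = 1/36  (sign -1)
B: Δ: 0! 6! 2! / 9! → 1/252; sum: t=0:+1/1440 = 1/1440; 3j²(3 1 4; 3 -1 -2) = Δ·Π!·Σ² = 1/252  (sign +1)
I_A²/I_B² = (1/36)/(1/252) = 7/1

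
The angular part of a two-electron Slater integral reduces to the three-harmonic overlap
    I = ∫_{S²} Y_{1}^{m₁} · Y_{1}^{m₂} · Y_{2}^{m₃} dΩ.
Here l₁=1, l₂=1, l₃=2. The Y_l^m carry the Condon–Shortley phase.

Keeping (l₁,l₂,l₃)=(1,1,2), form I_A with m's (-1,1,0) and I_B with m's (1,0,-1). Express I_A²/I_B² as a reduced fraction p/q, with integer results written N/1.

l's match ⇒ only the (l;m) 3-j factors differ between A and B.
A: triangle coeff Δ(1,1,2) = 1/30; Σ_t [0,0]: t=0:+1/4 = 1/4; (3j)²=1/30 [(1 1 2; -1 1 0)], sign=+1
B: triangle coeff Δ(1,1,2) = 1/30; Σ_t [0,0]: t=0:+1/2 = 1/2; (3j)²=1/10 [(1 1 2; 1 0 -1)], sign=-1
I_A²/I_B² = (1/30)/(1/10) = 1/3

1/3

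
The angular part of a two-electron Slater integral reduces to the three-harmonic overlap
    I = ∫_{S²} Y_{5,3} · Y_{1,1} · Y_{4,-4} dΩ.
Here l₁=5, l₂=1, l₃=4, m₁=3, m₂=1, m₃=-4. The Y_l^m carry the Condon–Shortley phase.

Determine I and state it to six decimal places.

Rules hold: Σm=0, L=10 even, 4≤4≤6.
N = 11·3·9 = 297
Δ = 2!·8!·0!/11! = 1/495
Racah Σ t=1..1: t=1:−1/576 = -1/576
⇒ 3j(5 1 4; 0 0 0)² = 5/99, sgn -1
Racah Σ t=2..2: t=2:+1/80640 = 1/80640
⇒ 3j(5 1 4; 3 1 -4)² = 1/495, sgn +1
4πI² = N·(3j₀)²·(3jₘ)² = 1/33
I = -1·√(0.030303/4π) = -0.04910640

-0.049106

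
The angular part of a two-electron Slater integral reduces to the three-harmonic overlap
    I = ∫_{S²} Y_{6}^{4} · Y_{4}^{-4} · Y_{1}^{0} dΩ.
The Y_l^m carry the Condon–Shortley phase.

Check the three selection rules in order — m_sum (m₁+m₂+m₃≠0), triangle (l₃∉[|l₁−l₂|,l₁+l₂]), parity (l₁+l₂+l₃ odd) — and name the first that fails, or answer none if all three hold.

triangle

azimuthal sum: 4 − 4 + 0 = 0  ✓
2 ≤ 1 ≤ 10 (triangle on l)  ✗
L = 6 + 4 + 1 = 11 (odd)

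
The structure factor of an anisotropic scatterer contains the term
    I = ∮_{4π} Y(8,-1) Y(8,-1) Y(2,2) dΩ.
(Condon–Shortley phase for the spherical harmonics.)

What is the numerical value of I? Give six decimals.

Rules hold: Σm=0, L=18 even, 0≤2≤16.
N = 17·17·5 = 1445
Δ = 14!·2!·2!/19! = 1/348840
Racah Σ t=6..8: t=6:+1/116121600 t=7:−1/25401600 t=8:+1/116121600 = -1/45158400
⇒ 3j(8 8 2; 0 0 0)² = 24/1615, sgn -1
Racah Σ t=7..7: t=7:−1/101606400 = -1/101606400
⇒ 3j(8 8 2; -1 -1 2)² = 36/1615, sgn -1
4πI² = N·(3j₀)²·(3jₘ)² = 864/1805
I = +1·√(0.47867/4π) = 0.19517012

0.195170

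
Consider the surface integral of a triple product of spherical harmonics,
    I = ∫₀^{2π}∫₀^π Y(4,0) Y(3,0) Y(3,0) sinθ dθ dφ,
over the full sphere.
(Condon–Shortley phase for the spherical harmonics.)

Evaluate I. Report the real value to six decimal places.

m-sum 0 ✓  L=10 even ✓  1≤3≤7 ✓
Π(2lᵢ+1) = 9×7×7 = 441
triangle coeff Δ(4,3,3) = 1/34650
Σ_t [1,3]: t=1:−1/72 t=2:+1/16 t=3:−1/72 = 5/144
(3j)²=2/77 [(4 3 3; 0 0 0)], sign=-1
(m-triple is (0,0,0) — same symbol as above.)
⇒ 4πI² = 36/121
I = (+1)√(36/121/(4π)) = 0.15386989

0.153870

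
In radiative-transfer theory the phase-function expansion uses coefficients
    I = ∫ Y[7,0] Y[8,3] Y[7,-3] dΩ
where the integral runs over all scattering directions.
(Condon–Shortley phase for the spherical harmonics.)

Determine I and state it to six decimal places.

0.109412

Rules hold: Σm=0, L=22 even, 1≤7≤15.
N = 15·17·15 = 3825
Δ = 8!·6!·8!/23! = 1/22086194130
Racah Σ t=1..7: t=1:−1/18289152000 t=2:+1/248832000 t=3:−1/24883200 t=4:+1/11943936 t=5:−1/24883200 t=6:+1/248832000 t=7:−1/18289152000 = 11/975421440
⇒ 3j(7 8 7; 0 0 0)² = 1750/289731, sgn -1
Racah Σ t=3..7: t=3:−1/1393459200 t=4:+1/104509440 t=5:−1/49766400 t=6:+1/124416000 t=7:−1/2090188800 = -11/2985984000
⇒ 3j(7 8 7; 0 3 -3)² = 3773/579462, sgn -1
4πI² = N·(3j₀)²·(3jₘ)² = 82534375/548653937
I = +1·√(0.150431/4π) = 0.10941157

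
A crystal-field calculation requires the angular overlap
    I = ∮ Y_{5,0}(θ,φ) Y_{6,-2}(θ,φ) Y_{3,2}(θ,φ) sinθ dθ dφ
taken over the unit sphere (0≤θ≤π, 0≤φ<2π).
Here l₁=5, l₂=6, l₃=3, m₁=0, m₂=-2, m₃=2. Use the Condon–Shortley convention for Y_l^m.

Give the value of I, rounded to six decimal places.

-0.077843

Rules hold: Σm=0, L=14 even, 1≤3≤11.
N = 11·13·7 = 1001
Δ = 8!·2!·4!/15! = 1/675675
Racah Σ t=3..5: t=3:−1/8640 t=4:+1/2304 t=5:−1/8640 = 7/34560
⇒ 3j(5 6 3; 0 0 0)² = 7/429, sgn -1
Racah Σ t=3..4: t=3:−1/8640 t=4:+1/13824 = -1/23040
⇒ 3j(5 6 3; 0 -2 2)² = 2/429, sgn +1
4πI² = N·(3j₀)²·(3jₘ)² = 98/1287
I = -1·√(0.0761461/4π) = -0.07784287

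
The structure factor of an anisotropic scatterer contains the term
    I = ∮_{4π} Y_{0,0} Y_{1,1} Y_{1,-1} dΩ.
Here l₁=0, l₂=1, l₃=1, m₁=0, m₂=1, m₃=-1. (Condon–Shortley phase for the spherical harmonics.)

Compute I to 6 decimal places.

Rules hold: Σm=0, L=2 even, 1≤1≤1.
N = 1·3·3 = 9
Δ = 0!·0!·2!/3! = 1/3
Racah Σ t=0..0: t=0:+1/1 = 1/1
⇒ 3j(0 1 1; 0 0 0)² = 1/3, sgn -1
Racah Σ t=0..0: t=0:+1/2 = 1/2
⇒ 3j(0 1 1; 0 1 -1)² = 1/3, sgn +1
4πI² = N·(3j₀)²·(3jₘ)² = 1/1
I = -1·√(1/4π) = -0.28209479

-0.282095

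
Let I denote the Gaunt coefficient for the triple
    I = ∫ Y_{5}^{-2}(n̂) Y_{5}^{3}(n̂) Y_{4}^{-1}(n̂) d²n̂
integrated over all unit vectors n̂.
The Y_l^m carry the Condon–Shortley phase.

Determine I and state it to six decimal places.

Rules hold: Σm=0, L=14 even, 0≤4≤10.
N = 11·11·9 = 1089
Δ = 6!·4!·4!/15! = 1/3153150
Racah Σ t=1..5: t=1:−1/69120 t=2:+1/1728 t=3:−1/576 t=4:+1/1728 t=5:−1/69120 = -7/11520
⇒ 3j(5 5 4; 0 0 0)² = 2/143, sgn -1
Racah Σ t=4..6: t=4:+1/6912 t=5:−1/2880 t=6:+1/17280 = -1/6912
⇒ 3j(5 5 4; -2 3 -1)² = 5/429, sgn +1
4πI² = N·(3j₀)²·(3jₘ)² = 30/169
I = -1·√(0.177515/4π) = -0.11885360

-0.118854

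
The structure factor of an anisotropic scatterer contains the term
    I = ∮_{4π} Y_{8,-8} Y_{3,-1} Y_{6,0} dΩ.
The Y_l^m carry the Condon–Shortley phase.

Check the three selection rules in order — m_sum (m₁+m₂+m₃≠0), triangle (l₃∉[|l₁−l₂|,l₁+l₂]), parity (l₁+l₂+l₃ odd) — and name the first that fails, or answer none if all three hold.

m_sum

m₁+m₂+m₃ = -8 − 1 + 0 = -9  ✗
triangle: |8−3|=5 ≤ l₃=6 ≤ 8+3=11
parity: l₁+l₂+l₃ = 17 is odd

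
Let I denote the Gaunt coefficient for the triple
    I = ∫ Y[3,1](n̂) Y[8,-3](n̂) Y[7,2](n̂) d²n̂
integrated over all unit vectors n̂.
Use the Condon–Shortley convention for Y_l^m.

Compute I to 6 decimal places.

-0.144372

m-sum 0 ✓  L=18 even ✓  5≤7≤11 ✓
Π(2lᵢ+1) = 7×17×15 = 1785
triangle coeff Δ(3,8,7) = 1/5290740
Σ_t [1,3]: t=1:−1/7257600 t=2:+1/2073600 t=3:−1/7257600 = 1/4838400
(3j)²=252/20995 [(3 8 7; 0 0 0)], sign=-1
Σ_t [0,2]: t=0:+1/29030400 t=1:−1/5806080 t=2:+1/17418240 = -1/12441600
(3j)²=154/12597 [(3 8 7; 1 -3 2)], sign=+1
⇒ 4πI² = 271656/1037153
I = (-1)√(271656/1037153/(4π)) = -0.14437211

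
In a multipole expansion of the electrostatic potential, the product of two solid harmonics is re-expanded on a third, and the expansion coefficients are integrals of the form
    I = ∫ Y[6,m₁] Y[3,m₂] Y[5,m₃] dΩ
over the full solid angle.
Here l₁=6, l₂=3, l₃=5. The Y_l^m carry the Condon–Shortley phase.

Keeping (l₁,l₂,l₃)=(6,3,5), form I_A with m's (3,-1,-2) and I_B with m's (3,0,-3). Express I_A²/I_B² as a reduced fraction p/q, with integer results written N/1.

Shared (l₁,l₂,l₃)=(6,3,5): N and (l;000)² cancel in I_A²/I_B².
A: Δ = 4!·8!·2!/15! = 1/675675; Racah Σ t=0..2: t=0:+1/34560 t=1:−1/8640 t=2:+1/40320 = -1/16128; ⇒ 3j(6 3 5; 3 -1 -2)² = 18/1001, sgn +1
B: Δ = 4!·8!·2!/15! = 1/675675; Racah Σ t=1..3: t=1:−1/17280 t=2:+1/20160 t=3:−1/483840 = -1/96768; ⇒ 3j(6 3 5; 3 0 -3)² = 1/1001, sgn -1
I_A²/I_B² = (18/1001)/(1/1001) = 18/1

18/1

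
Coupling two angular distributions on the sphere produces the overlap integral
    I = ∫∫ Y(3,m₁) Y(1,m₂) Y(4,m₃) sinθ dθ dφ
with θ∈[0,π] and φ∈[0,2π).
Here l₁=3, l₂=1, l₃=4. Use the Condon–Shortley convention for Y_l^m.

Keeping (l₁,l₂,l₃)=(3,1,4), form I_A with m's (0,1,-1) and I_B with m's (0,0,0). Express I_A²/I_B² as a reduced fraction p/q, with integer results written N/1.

5/8

Same 3,1,4: normalisation and zero-m 3j drop out of the ratio.
A: Δ: 0! 6! 2! / 9! → 1/252; sum: t=0:+1/72 = 1/72; 3j²(3 1 4; 0 1 -1) = Δ·Π!·Σ² = 5/126  (sign -1)
B: Δ: 0! 6! 2! / 9! → 1/252; sum: t=0:+1/36 = 1/36; 3j²(3 1 4; 0 0 0) = Δ·Π!·Σ² = 4/63  (sign +1)
I_A²/I_B² = (5/126)/(4/63) = 5/8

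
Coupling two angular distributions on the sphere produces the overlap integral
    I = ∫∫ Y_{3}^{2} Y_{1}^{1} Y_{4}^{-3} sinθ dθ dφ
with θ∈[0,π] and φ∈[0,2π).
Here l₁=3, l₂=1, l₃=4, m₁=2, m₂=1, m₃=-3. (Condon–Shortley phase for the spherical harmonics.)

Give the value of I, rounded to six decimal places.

m-sum 0 ✓  L=8 even ✓  2≤4≤4 ✓
Π(2lᵢ+1) = 7×3×9 = 189
triangle coeff Δ(3,1,4) = 1/252
Σ_t [0,0]: t=0:+1/36 = 1/36
(3j)²=4/63 [(3 1 4; 0 0 0)], sign=+1
Σ_t [0,0]: t=0:+1/240 = 1/240
(3j)²=1/12 [(3 1 4; 2 1 -3)], sign=-1
⇒ 4πI² = 1/1
I = (-1)√(1/1/(4π)) = -0.28209479

-0.282095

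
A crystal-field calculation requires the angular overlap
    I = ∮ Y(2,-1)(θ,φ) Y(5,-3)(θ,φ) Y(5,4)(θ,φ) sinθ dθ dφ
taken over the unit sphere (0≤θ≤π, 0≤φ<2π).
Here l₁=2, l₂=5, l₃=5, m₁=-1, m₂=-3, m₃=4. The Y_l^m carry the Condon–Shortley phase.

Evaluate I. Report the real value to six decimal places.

0.196098

Rules hold: Σm=0, L=12 even, 3≤5≤7.
N = 5·11·11 = 605
Δ = 2!·2!·8!/13! = 1/38610
Racah Σ t=0..2: t=0:+1/2880 t=1:−1/576 t=2:+1/2880 = -1/960
⇒ 3j(2 5 5; 0 0 0)² = 10/429, sgn +1
Racah Σ t=1..2: t=1:−1/10080 t=2:+1/80640 = -1/11520
⇒ 3j(2 5 5; -1 -3 4)² = 49/1430, sgn +1
4πI² = N·(3j₀)²·(3jₘ)² = 245/507
I = +1·√(0.483235/4π) = 0.19609844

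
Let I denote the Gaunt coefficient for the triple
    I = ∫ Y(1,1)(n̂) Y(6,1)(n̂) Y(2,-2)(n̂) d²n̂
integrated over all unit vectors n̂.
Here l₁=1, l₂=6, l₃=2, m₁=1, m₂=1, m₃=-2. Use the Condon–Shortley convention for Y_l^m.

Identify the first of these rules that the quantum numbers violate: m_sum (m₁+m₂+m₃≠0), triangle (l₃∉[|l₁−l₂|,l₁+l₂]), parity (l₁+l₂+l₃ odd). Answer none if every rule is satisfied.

Σmᵢ = 0  ✓
l₃∈[|l₁−l₂|,l₁+l₂]=[5,7], have l₃=2  ✗
Σlᵢ = 9 ⇒ odd

triangle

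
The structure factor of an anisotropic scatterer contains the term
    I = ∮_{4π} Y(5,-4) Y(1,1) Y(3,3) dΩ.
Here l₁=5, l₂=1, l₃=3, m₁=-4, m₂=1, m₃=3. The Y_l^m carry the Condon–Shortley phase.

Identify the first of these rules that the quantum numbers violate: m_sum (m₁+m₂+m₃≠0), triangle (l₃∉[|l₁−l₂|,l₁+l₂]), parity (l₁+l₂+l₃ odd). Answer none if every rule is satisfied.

triangle

azimuthal sum: -4 + 1 + 3 = 0  ✓
4 ≤ 3 ≤ 6 (triangle on l)  ✗
L = 5 + 1 + 3 = 9 (odd)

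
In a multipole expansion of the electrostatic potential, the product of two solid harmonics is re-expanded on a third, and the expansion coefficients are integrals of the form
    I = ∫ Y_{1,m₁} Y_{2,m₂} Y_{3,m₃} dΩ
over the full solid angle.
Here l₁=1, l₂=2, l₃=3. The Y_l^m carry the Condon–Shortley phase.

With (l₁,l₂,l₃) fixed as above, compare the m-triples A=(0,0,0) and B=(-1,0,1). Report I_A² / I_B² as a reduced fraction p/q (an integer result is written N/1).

3/2

l's match ⇒ only the (l;m) 3-j factors differ between A and B.
A: triangle coeff Δ(1,2,3) = 1/105; Σ_t [0,0]: t=0:+1/4 = 1/4; (3j)²=3/35 [(1 2 3; 0 0 0)], sign=-1
B: triangle coeff Δ(1,2,3) = 1/105; Σ_t [0,0]: t=0:+1/8 = 1/8; (3j)²=2/35 [(1 2 3; -1 0 1)], sign=+1
I_A²/I_B² = (3/35)/(2/35) = 3/2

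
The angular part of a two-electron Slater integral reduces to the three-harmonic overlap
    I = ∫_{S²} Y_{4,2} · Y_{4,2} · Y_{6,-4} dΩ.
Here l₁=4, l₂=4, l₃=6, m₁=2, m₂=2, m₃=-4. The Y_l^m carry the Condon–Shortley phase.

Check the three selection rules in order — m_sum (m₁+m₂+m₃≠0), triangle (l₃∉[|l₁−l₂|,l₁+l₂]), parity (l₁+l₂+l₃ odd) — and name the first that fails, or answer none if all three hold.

azimuthal sum: 2 + 2 − 4 = 0  ✓
0 ≤ 6 ≤ 8 (triangle on l)  ✓
L = 4 + 4 + 6 = 14 (even)  ✓

none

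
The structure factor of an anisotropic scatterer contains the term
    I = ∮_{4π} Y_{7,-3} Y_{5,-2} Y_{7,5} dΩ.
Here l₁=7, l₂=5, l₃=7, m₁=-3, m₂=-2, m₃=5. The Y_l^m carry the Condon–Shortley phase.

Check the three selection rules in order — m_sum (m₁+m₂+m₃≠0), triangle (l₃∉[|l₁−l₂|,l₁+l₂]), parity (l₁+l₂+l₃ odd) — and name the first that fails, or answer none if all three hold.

parity

azimuthal sum: -3 − 2 + 5 = 0  ✓
2 ≤ 7 ≤ 12 (triangle on l)  ✓
L = 7 + 5 + 7 = 19 (odd)  ✗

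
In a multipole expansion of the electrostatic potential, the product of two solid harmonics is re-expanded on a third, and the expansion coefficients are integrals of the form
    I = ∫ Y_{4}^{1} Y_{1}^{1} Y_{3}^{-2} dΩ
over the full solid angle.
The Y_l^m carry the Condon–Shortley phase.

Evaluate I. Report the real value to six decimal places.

-0.106622

m-sum 0 ✓  L=8 even ✓  3≤3≤5 ✓
Π(2lᵢ+1) = 9×3×7 = 189
triangle coeff Δ(4,1,3) = 1/252
Σ_t [1,1]: t=1:−1/36 = -1/36
(3j)²=4/63 [(4 1 3; 0 0 0)], sign=+1
Σ_t [2,2]: t=2:+1/240 = 1/240
(3j)²=1/84 [(4 1 3; 1 1 -2)], sign=-1
⇒ 4πI² = 1/7
I = (-1)√(1/7/(4π)) = -0.10662181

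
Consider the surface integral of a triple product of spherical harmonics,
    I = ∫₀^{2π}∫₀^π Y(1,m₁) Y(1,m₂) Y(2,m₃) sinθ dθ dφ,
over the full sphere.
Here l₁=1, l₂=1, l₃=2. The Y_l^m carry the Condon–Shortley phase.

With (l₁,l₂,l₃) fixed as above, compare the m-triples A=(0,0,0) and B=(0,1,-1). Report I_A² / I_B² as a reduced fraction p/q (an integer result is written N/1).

l's match ⇒ only the (l;m) 3-j factors differ between A and B.
A: triangle coeff Δ(1,1,2) = 1/30; Σ_t [0,0]: t=0:+1/1 = 1/1; (3j)²=2/15 [(1 1 2; 0 0 0)], sign=+1
B: triangle coeff Δ(1,1,2) = 1/30; Σ_t [0,0]: t=0:+1/2 = 1/2; (3j)²=1/10 [(1 1 2; 0 1 -1)], sign=-1
I_A²/I_B² = (2/15)/(1/10) = 4/3

4/3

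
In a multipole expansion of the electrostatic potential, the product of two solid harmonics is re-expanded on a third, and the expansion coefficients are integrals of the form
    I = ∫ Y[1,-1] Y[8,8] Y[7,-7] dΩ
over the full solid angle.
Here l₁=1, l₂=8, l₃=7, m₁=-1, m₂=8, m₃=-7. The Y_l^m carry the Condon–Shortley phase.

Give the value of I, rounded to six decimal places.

Checks pass: Σm=0; 16 even; l₃=7∈[7,9].
(2·1+1)(2·8+1)(2·7+1) = 765
Δ: 2! 0! 14! / 17! → 1/2040
sum: t=1:−1/25401600 = -1/25401600
3j²(1 8 7; 0 0 0) = Δ·Π!·Σ² = 8/255  (sign +1)
sum: t=2:+1/174356582400 = 1/174356582400
3j²(1 8 7; -1 8 -7) = Δ·Π!·Σ² = 1/17  (sign +1)
combine: 4πI² = 765·8/255·1/17 = 24/17
take √, sign +1: I = 0.33517856

0.335179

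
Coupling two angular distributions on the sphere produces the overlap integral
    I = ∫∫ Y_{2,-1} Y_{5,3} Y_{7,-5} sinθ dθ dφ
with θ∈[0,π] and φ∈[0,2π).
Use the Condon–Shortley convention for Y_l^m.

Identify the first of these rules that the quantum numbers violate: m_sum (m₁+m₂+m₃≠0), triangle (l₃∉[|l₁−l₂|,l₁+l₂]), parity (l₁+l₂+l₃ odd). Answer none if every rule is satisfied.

m₁+m₂+m₃ = -1 + 3 − 5 = -3  ✗
triangle: |2−5|=3 ≤ l₃=7 ≤ 2+5=7
parity: l₁+l₂+l₃ = 14 is even

m_sum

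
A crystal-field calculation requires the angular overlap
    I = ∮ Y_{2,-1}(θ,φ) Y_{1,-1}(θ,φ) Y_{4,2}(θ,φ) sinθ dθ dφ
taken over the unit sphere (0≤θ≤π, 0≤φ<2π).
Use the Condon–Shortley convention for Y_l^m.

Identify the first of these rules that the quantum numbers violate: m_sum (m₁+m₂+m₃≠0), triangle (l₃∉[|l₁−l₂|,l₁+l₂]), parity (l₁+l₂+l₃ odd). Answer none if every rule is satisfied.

triangle

azimuthal sum: -1 − 1 + 2 = 0  ✓
1 ≤ 4 ≤ 3 (triangle on l)  ✗
L = 2 + 1 + 4 = 7 (odd)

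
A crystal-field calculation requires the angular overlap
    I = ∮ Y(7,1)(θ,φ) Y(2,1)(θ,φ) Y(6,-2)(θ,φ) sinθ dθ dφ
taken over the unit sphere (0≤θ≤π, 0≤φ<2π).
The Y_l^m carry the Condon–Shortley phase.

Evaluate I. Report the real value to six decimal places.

l₁+l₂+l₃=15 is odd: 3j(l;000)=0 ⇒ I=0

0.000000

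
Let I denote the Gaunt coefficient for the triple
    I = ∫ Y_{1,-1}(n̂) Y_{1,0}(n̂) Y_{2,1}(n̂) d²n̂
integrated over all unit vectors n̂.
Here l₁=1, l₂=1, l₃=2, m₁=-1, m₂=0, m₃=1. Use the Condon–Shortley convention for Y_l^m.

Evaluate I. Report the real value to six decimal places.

Rules hold: Σm=0, L=4 even, 0≤2≤2.
N = 3·3·5 = 45
Δ = 0!·2!·2!/5! = 1/30
Racah Σ t=0..0: t=0:+1/1 = 1/1
⇒ 3j(1 1 2; 0 0 0)² = 2/15, sgn +1
Racah Σ t=0..0: t=0:+1/2 = 1/2
⇒ 3j(1 1 2; -1 0 1)² = 1/10, sgn -1
4πI² = N·(3j₀)²·(3jₘ)² = 3/5
I = -1·√(0.6/4π) = -0.21850969

-0.218510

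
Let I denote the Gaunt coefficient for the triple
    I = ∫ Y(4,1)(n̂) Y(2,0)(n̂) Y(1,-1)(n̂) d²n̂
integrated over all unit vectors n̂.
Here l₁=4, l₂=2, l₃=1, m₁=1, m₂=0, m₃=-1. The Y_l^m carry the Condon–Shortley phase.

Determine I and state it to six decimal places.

l₃=1 ∉ [2,6] — triangle fails ⇒ I = 0

0.000000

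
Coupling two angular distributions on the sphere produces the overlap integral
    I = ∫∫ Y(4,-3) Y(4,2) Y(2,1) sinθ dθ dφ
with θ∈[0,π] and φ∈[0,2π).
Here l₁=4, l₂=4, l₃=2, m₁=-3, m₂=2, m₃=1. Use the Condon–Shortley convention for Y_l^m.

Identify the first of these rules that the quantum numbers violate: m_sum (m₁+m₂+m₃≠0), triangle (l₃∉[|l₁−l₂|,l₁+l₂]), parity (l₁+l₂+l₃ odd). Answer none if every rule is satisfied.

m₁+m₂+m₃ = -3 + 2 + 1 = 0  ✓
triangle: |4−4|=0 ≤ l₃=2 ≤ 4+4=8  ✓
parity: l₁+l₂+l₃ = 10 is even  ✓

none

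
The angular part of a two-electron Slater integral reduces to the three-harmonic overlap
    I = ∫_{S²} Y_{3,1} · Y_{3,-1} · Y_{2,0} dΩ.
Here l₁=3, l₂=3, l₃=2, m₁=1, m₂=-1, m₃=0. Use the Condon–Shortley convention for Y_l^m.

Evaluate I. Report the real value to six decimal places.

-0.126157

Rules hold: Σm=0, L=8 even, 0≤2≤6.
N = 7·7·5 = 245
Δ = 4!·2!·2!/9! = 1/3780
Racah Σ t=1..3: t=1:−1/24 t=2:+1/4 t=3:−1/24 = 1/6
⇒ 3j(3 3 2; 0 0 0)² = 4/105, sgn +1
Racah Σ t=0..2: t=0:+1/96 t=1:−1/6 t=2:+1/16 = -3/32
⇒ 3j(3 3 2; 1 -1 0)² = 3/140, sgn -1
4πI² = N·(3j₀)²·(3jₘ)² = 1/5
I = -1·√(0.2/4π) = -0.12615663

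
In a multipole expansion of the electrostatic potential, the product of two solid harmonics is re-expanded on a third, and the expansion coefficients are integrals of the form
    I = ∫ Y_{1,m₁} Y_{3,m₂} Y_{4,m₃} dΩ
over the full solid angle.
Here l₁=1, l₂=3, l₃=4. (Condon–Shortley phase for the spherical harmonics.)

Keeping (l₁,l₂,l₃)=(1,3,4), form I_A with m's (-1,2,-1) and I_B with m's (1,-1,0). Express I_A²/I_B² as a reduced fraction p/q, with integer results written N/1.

1/2

Same 1,3,4: normalisation and zero-m 3j drop out of the ratio.
A: Δ: 0! 2! 6! / 9! → 1/252; sum: t=0:+1/240 = 1/240; 3j²(1 3 4; -1 2 -1) = Δ·Π!·Σ² = 1/84  (sign -1)
B: Δ: 0! 2! 6! / 9! → 1/252; sum: t=0:+1/96 = 1/96; 3j²(1 3 4; 1 -1 0) = Δ·Π!·Σ² = 1/42  (sign +1)
I_A²/I_B² = (1/84)/(1/42) = 1/2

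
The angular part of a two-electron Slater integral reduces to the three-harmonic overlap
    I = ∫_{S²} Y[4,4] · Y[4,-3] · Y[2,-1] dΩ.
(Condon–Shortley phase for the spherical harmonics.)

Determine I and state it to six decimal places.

0.198645

Checks pass: Σm=0; 10 even; l₃=2∈[0,8].
(2·4+1)(2·4+1)(2·2+1) = 405
Δ: 6! 2! 2! / 11! → 1/13860
sum: t=2:+1/192 t=3:−1/36 t=4:+1/192 = -5/288
3j²(4 4 2; 0 0 0) = Δ·Π!·Σ² = 20/693  (sign -1)
sum: t=0:+1/1440 = 1/1440
3j²(4 4 2; 4 -3 -1) = Δ·Π!·Σ² = 7/165  (sign -1)
combine: 4πI² = 405·20/693·7/165 = 60/121
take √, sign +1: I = 0.19864517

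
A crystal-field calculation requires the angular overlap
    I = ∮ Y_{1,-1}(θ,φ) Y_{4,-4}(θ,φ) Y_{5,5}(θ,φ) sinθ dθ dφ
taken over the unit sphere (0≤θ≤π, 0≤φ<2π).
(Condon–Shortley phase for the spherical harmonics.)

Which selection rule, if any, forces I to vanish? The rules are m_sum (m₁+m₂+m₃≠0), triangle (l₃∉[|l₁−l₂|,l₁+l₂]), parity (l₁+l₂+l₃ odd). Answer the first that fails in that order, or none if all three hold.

azimuthal sum: -1 − 4 + 5 = 0  ✓
3 ≤ 5 ≤ 5 (triangle on l)  ✓
L = 1 + 4 + 5 = 10 (even)  ✓

none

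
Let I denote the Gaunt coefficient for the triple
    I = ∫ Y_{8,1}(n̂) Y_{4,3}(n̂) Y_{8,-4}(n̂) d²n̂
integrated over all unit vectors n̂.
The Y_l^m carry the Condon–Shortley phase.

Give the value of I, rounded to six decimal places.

-0.127049

Rules hold: Σm=0, L=20 even, 4≤8≤12.
N = 17·9·17 = 2601
Δ = 4!·12!·4!/21! = 1/185175900
Racah Σ t=0..4: t=0:+1/557383680 t=1:−1/21772800 t=2:+1/8294400 t=3:−1/21772800 t=4:+1/557383680 = 1/30965760
⇒ 3j(8 4 8; 0 0 0)² = 36/4199, sgn +1
Racah Σ t=3..4: t=3:−1/139345920 t=4:+1/313528320 = -1/250822656
⇒ 3j(8 4 8; 1 3 -4)² = 1375/151164, sgn -1
4πI² = N·(3j₀)²·(3jₘ)² = 12375/61009
I = -1·√(0.202839/4π) = -0.12704884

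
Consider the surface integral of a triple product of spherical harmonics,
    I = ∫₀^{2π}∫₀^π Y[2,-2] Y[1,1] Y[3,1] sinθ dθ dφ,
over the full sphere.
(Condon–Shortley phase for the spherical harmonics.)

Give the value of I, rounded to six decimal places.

Checks pass: Σm=0; 6 even; l₃=3∈[1,3].
(2·2+1)(2·1+1)(2·3+1) = 105
Δ: 0! 4! 2! / 7! → 1/105
sum: t=0:+1/4 = 1/4
3j²(2 1 3; 0 0 0) = Δ·Π!·Σ² = 3/35  (sign -1)
sum: t=0:+1/48 = 1/48
3j²(2 1 3; -2 1 1) = Δ·Π!·Σ² = 1/105  (sign +1)
combine: 4πI² = 105·3/35·1/105 = 3/35
take √, sign -1: I = -0.08258890

-0.082589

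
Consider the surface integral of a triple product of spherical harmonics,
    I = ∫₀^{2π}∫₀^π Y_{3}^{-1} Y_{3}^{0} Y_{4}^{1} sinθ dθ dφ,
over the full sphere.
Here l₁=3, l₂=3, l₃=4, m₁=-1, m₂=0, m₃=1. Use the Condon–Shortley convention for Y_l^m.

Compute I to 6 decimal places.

-0.099323

Rules hold: Σm=0, L=10 even, 0≤4≤6.
N = 7·7·9 = 441
Δ = 2!·4!·4!/11! = 1/34650
Racah Σ t=0..2: t=0:+1/72 t=1:−1/16 t=2:+1/72 = -5/144
⇒ 3j(3 3 4; 0 0 0)² = 2/77, sgn -1
Racah Σ t=0..2: t=0:+1/288 t=1:−1/24 t=2:+1/48 = -5/288
⇒ 3j(3 3 4; -1 0 1)² = 5/462, sgn +1
4πI² = N·(3j₀)²·(3jₘ)² = 15/121
I = -1·√(0.123967/4π) = -0.09932258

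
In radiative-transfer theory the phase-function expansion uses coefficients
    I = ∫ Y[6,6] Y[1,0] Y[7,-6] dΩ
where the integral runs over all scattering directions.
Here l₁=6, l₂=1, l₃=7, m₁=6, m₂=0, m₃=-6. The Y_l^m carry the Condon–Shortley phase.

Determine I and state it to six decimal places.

Checks pass: Σm=0; 14 even; l₃=7∈[5,7].
(2·6+1)(2·1+1)(2·7+1) = 585
Δ: 0! 12! 2! / 15! → 1/1365
sum: t=0:+1/518400 = 1/518400
3j²(6 1 7; 0 0 0) = Δ·Π!·Σ² = 7/195  (sign -1)
sum: t=0:+1/479001600 = 1/479001600
3j²(6 1 7; 6 0 -6) = Δ·Π!·Σ² = 1/105  (sign -1)
combine: 4πI² = 585·7/195·1/105 = 1/5
take √, sign +1: I = 0.12615663

0.126157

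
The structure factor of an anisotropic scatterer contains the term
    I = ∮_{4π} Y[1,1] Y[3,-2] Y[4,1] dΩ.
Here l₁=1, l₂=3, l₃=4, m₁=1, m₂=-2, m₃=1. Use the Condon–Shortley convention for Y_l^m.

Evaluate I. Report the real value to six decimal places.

m-sum 0 ✓  L=8 even ✓  2≤4≤4 ✓
Π(2lᵢ+1) = 3×7×9 = 189
triangle coeff Δ(1,3,4) = 1/252
Σ_t [0,0]: t=0:+1/36 = 1/36
(3j)²=4/63 [(1 3 4; 0 0 0)], sign=+1
Σ_t [0,0]: t=0:+1/240 = 1/240
(3j)²=1/84 [(1 3 4; 1 -2 1)], sign=-1
⇒ 4πI² = 1/7
I = (-1)√(1/7/(4π)) = -0.10662181

-0.106622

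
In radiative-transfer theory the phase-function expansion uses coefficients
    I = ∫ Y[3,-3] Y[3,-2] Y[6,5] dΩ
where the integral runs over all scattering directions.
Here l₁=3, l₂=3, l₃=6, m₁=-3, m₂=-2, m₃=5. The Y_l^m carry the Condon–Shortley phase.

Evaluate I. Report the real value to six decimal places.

-0.254801

Checks pass: Σm=0; 12 even; l₃=6∈[0,6].
(2·3+1)(2·3+1)(2·6+1) = 637
Δ: 0! 6! 6! / 13! → 1/12012
sum: t=0:+1/1296 = 1/1296
3j²(3 3 6; 0 0 0) = Δ·Π!·Σ² = 100/3003  (sign +1)
sum: t=0:+1/86400 = 1/86400
3j²(3 3 6; -3 -2 5) = Δ·Π!·Σ² = 1/26  (sign -1)
combine: 4πI² = 637·100/3003·1/26 = 350/429
take √, sign -1: I = -0.25480060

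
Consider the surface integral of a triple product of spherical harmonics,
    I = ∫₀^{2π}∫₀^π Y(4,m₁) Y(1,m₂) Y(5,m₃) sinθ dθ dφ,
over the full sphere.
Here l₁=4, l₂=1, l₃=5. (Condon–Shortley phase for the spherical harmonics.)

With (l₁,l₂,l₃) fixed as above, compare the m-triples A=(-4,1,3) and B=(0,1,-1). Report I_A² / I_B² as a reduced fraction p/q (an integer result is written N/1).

1/15

l's match ⇒ only the (l;m) 3-j factors differ between A and B.
A: triangle coeff Δ(4,1,5) = 1/495; Σ_t [0,0]: t=0:+1/80640 = 1/80640; (3j)²=1/495 [(4 1 5; -4 1 3)], sign=+1
B: triangle coeff Δ(4,1,5) = 1/495; Σ_t [0,0]: t=0:+1/1152 = 1/1152; (3j)²=1/33 [(4 1 5; 0 1 -1)], sign=+1
I_A²/I_B² = (1/495)/(1/33) = 1/15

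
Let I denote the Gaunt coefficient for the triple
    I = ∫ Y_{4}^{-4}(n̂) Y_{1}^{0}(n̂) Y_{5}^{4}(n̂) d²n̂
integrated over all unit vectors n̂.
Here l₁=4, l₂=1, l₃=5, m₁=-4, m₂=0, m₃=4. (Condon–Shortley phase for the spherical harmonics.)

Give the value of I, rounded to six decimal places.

0.147319

Rules hold: Σm=0, L=10 even, 3≤5≤5.
N = 9·3·11 = 297
Δ = 0!·8!·2!/11! = 1/495
Racah Σ t=0..0: t=0:+1/576 = 1/576
⇒ 3j(4 1 5; 0 0 0)² = 5/99, sgn -1
Racah Σ t=0..0: t=0:+1/40320 = 1/40320
⇒ 3j(4 1 5; -4 0 4)² = 1/55, sgn -1
4πI² = N·(3j₀)²·(3jₘ)² = 3/11
I = +1·√(0.272727/4π) = 0.14731920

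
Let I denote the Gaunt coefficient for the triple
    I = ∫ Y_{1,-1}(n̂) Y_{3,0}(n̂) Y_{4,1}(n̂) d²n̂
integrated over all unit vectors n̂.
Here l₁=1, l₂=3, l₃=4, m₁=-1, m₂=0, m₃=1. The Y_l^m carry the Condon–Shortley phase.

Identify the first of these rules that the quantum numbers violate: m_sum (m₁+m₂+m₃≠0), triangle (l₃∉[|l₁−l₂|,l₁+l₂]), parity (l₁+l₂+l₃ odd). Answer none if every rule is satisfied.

m₁+m₂+m₃ = -1 + 0 + 1 = 0  ✓
triangle: |1−3|=2 ≤ l₃=4 ≤ 1+3=4  ✓
parity: l₁+l₂+l₃ = 8 is even  ✓

none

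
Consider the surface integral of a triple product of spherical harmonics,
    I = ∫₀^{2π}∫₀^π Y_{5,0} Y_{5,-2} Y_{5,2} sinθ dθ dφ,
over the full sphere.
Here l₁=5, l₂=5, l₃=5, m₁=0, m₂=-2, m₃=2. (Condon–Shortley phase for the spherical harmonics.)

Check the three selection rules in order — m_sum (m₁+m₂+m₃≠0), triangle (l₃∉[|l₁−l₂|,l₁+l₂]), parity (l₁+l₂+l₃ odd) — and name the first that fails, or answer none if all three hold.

Σmᵢ = 0  ✓
l₃∈[|l₁−l₂|,l₁+l₂]=[0,10], have l₃=5  ✓
Σlᵢ = 15 ⇒ odd  ✗

parity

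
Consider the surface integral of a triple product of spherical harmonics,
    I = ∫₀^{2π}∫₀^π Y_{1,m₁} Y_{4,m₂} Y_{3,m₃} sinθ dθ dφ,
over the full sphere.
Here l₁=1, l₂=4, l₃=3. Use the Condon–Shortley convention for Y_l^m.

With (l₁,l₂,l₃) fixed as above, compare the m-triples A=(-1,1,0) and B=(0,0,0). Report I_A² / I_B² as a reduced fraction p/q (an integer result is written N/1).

l's match ⇒ only the (l;m) 3-j factors differ between A and B.
A: triangle coeff Δ(1,4,3) = 1/252; Σ_t [2,2]: t=2:+1/72 = 1/72; (3j)²=5/126 [(1 4 3; -1 1 0)], sign=-1
B: triangle coeff Δ(1,4,3) = 1/252; Σ_t [1,1]: t=1:−1/36 = -1/36; (3j)²=4/63 [(1 4 3; 0 0 0)], sign=+1
I_A²/I_B² = (5/126)/(4/63) = 5/8

5/8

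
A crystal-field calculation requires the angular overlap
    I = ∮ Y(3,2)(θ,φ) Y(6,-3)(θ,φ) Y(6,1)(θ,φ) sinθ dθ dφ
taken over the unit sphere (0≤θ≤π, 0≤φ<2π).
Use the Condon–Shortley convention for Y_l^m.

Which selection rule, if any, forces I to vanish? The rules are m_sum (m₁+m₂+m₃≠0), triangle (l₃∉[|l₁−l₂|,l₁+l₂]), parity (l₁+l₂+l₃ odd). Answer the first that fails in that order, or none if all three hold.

parity

azimuthal sum: 2 − 3 + 1 = 0  ✓
3 ≤ 6 ≤ 9 (triangle on l)  ✓
L = 3 + 6 + 6 = 15 (odd)  ✗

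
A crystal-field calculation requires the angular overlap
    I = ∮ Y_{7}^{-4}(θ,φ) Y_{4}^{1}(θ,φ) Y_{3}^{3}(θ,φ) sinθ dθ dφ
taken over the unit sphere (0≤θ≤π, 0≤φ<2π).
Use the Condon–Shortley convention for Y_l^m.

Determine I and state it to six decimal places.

0.144828

Rules hold: Σm=0, L=14 even, 3≤3≤11.
N = 15·9·7 = 945
Δ = 8!·6!·0!/15! = 1/45045
Racah Σ t=4..4: t=4:+1/20736 = 1/20736
⇒ 3j(7 4 3; 0 0 0)² = 35/1287, sgn -1
Racah Σ t=5..5: t=5:−1/518400 = -1/518400
⇒ 3j(7 4 3; -4 1 3)² = 2/195, sgn -1
4πI² = N·(3j₀)²·(3jₘ)² = 490/1859
I = +1·√(0.263583/4π) = 0.14482829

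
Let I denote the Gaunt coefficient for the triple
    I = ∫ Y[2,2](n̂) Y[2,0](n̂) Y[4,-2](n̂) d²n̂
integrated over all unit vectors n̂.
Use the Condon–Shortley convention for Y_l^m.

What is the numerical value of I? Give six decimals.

0.156078

Rules hold: Σm=0, L=8 even, 0≤4≤4.
N = 5·5·9 = 225
Δ = 0!·4!·4!/9! = 1/630
Racah Σ t=0..0: t=0:+1/16 = 1/16
⇒ 3j(2 2 4; 0 0 0)² = 2/35, sgn +1
Racah Σ t=0..0: t=0:+1/96 = 1/96
⇒ 3j(2 2 4; 2 0 -2)² = 1/42, sgn +1
4πI² = N·(3j₀)²·(3jₘ)² = 15/49
I = +1·√(0.306122/4π) = 0.15607835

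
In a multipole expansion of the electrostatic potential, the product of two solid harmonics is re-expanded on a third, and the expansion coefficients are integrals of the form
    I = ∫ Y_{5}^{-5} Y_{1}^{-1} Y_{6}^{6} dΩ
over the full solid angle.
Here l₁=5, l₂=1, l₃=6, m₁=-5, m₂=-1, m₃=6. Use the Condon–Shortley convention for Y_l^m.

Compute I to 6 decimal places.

m-sum 0 ✓  L=12 even ✓  4≤6≤6 ✓
Π(2lᵢ+1) = 11×3×13 = 429
triangle coeff Δ(5,1,6) = 1/858
Σ_t [0,0]: t=0:+1/14400 = 1/14400
(3j)²=6/143 [(5 1 6; 0 0 0)], sign=+1
Σ_t [0,0]: t=0:+1/7257600 = 1/7257600
(3j)²=1/13 [(5 1 6; -5 -1 6)], sign=+1
⇒ 4πI² = 18/13
I = (+1)√(18/13/(4π)) = 0.33194004

0.331940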